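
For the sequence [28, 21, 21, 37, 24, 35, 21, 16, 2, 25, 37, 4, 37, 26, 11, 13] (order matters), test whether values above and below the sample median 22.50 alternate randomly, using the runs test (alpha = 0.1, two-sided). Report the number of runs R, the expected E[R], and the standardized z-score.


Step 1: Compute median = 22.50; label A = above, B = below.
Labels in order: ABBAAABBBAABAABB  (n_A = 8, n_B = 8)
Step 2: Count runs R = 8.
Step 3: Under H0 (random ordering), E[R] = 2*n_A*n_B/(n_A+n_B) + 1 = 2*8*8/16 + 1 = 9.0000.
        Var[R] = 2*n_A*n_B*(2*n_A*n_B - n_A - n_B) / ((n_A+n_B)^2 * (n_A+n_B-1)) = 14336/3840 = 3.7333.
        SD[R] = 1.9322.
Step 4: Continuity-corrected z = (R + 0.5 - E[R]) / SD[R] = (8 + 0.5 - 9.0000) / 1.9322 = -0.2588.
Step 5: Two-sided p-value via normal approximation = 2*(1 - Phi(|z|)) = 0.795809.
Step 6: alpha = 0.1. fail to reject H0.

R = 8, z = -0.2588, p = 0.795809, fail to reject H0.


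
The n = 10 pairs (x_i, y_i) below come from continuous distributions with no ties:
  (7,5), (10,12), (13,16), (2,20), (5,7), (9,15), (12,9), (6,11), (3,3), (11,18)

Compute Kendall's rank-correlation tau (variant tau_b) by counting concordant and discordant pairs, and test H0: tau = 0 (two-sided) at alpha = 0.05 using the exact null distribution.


Step 1: Enumerate the 45 unordered pairs (i,j) with i<j and classify each by sign(x_j-x_i) * sign(y_j-y_i).
  (1,2):dx=+3,dy=+7->C; (1,3):dx=+6,dy=+11->C; (1,4):dx=-5,dy=+15->D; (1,5):dx=-2,dy=+2->D
  (1,6):dx=+2,dy=+10->C; (1,7):dx=+5,dy=+4->C; (1,8):dx=-1,dy=+6->D; (1,9):dx=-4,dy=-2->C
  (1,10):dx=+4,dy=+13->C; (2,3):dx=+3,dy=+4->C; (2,4):dx=-8,dy=+8->D; (2,5):dx=-5,dy=-5->C
  (2,6):dx=-1,dy=+3->D; (2,7):dx=+2,dy=-3->D; (2,8):dx=-4,dy=-1->C; (2,9):dx=-7,dy=-9->C
  (2,10):dx=+1,dy=+6->C; (3,4):dx=-11,dy=+4->D; (3,5):dx=-8,dy=-9->C; (3,6):dx=-4,dy=-1->C
  (3,7):dx=-1,dy=-7->C; (3,8):dx=-7,dy=-5->C; (3,9):dx=-10,dy=-13->C; (3,10):dx=-2,dy=+2->D
  (4,5):dx=+3,dy=-13->D; (4,6):dx=+7,dy=-5->D; (4,7):dx=+10,dy=-11->D; (4,8):dx=+4,dy=-9->D
  (4,9):dx=+1,dy=-17->D; (4,10):dx=+9,dy=-2->D; (5,6):dx=+4,dy=+8->C; (5,7):dx=+7,dy=+2->C
  (5,8):dx=+1,dy=+4->C; (5,9):dx=-2,dy=-4->C; (5,10):dx=+6,dy=+11->C; (6,7):dx=+3,dy=-6->D
  (6,8):dx=-3,dy=-4->C; (6,9):dx=-6,dy=-12->C; (6,10):dx=+2,dy=+3->C; (7,8):dx=-6,dy=+2->D
  (7,9):dx=-9,dy=-6->C; (7,10):dx=-1,dy=+9->D; (8,9):dx=-3,dy=-8->C; (8,10):dx=+5,dy=+7->C
  (9,10):dx=+8,dy=+15->C
Step 2: C = 28, D = 17, total pairs = 45.
Step 3: tau = (C - D)/(n(n-1)/2) = (28 - 17)/45 = 0.244444.
Step 4: Exact two-sided p-value (enumerate n! = 3628800 permutations of y under H0): p = 0.380720.
Step 5: alpha = 0.05. fail to reject H0.

tau_b = 0.2444 (C=28, D=17), p = 0.380720, fail to reject H0.


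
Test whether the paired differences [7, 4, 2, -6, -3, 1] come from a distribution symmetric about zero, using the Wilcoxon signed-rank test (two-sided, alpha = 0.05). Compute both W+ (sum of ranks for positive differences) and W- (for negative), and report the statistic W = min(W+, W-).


Step 1: Drop any zero differences (none here) and take |d_i|.
|d| = [7, 4, 2, 6, 3, 1]
Step 2: Midrank |d_i| (ties get averaged ranks).
ranks: |7|->6, |4|->4, |2|->2, |6|->5, |3|->3, |1|->1
Step 3: Attach original signs; sum ranks with positive sign and with negative sign.
W+ = 6 + 4 + 2 + 1 = 13
W- = 5 + 3 = 8
(Check: W+ + W- = 21 should equal n(n+1)/2 = 21.)
Step 4: Test statistic W = min(W+, W-) = 8.
Step 5: No ties, so the exact null distribution over the 2^6 = 64 sign assignments gives the two-sided p-value = 0.687500.
Step 6: alpha = 0.05. fail to reject H0.

W+ = 13, W- = 8, W = min = 8, p = 0.687500, fail to reject H0.


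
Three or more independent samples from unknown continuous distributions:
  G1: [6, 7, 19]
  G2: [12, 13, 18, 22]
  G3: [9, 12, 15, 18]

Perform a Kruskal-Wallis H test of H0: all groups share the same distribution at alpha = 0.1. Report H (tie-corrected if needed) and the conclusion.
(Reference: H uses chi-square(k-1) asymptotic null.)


Step 1: Combine all N = 11 observations and assign midranks.
sorted (value, group, rank): (6,G1,1), (7,G1,2), (9,G3,3), (12,G2,4.5), (12,G3,4.5), (13,G2,6), (15,G3,7), (18,G2,8.5), (18,G3,8.5), (19,G1,10), (22,G2,11)
Step 2: Sum ranks within each group.
R_1 = 13 (n_1 = 3)
R_2 = 30 (n_2 = 4)
R_3 = 23 (n_3 = 4)
Step 3: H = 12/(N(N+1)) * sum(R_i^2/n_i) - 3(N+1)
     = 12/(11*12) * (13^2/3 + 30^2/4 + 23^2/4) - 3*12
     = 0.090909 * 413.583 - 36
     = 1.598485.
Step 4: Ties present; correction factor C = 1 - 12/(11^3 - 11) = 0.990909. Corrected H = 1.598485 / 0.990909 = 1.613150.
Step 5: Under H0, H ~ chi^2(2); p-value = 0.446384.
Step 6: alpha = 0.1. fail to reject H0.

H = 1.6131, df = 2, p = 0.446384, fail to reject H0.


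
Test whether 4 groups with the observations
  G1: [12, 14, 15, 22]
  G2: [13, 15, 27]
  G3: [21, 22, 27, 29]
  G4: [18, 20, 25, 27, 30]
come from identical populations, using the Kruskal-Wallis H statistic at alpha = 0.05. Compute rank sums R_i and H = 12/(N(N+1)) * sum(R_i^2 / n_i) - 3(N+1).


Step 1: Combine all N = 16 observations and assign midranks.
sorted (value, group, rank): (12,G1,1), (13,G2,2), (14,G1,3), (15,G1,4.5), (15,G2,4.5), (18,G4,6), (20,G4,7), (21,G3,8), (22,G1,9.5), (22,G3,9.5), (25,G4,11), (27,G2,13), (27,G3,13), (27,G4,13), (29,G3,15), (30,G4,16)
Step 2: Sum ranks within each group.
R_1 = 18 (n_1 = 4)
R_2 = 19.5 (n_2 = 3)
R_3 = 45.5 (n_3 = 4)
R_4 = 53 (n_4 = 5)
Step 3: H = 12/(N(N+1)) * sum(R_i^2/n_i) - 3(N+1)
     = 12/(16*17) * (18^2/4 + 19.5^2/3 + 45.5^2/4 + 53^2/5) - 3*17
     = 0.044118 * 1287.11 - 51
     = 5.784375.
Step 4: Ties present; correction factor C = 1 - 36/(16^3 - 16) = 0.991176. Corrected H = 5.784375 / 0.991176 = 5.835868.
Step 5: Under H0, H ~ chi^2(3); p-value = 0.119874.
Step 6: alpha = 0.05. fail to reject H0.

H = 5.8359, df = 3, p = 0.119874, fail to reject H0.


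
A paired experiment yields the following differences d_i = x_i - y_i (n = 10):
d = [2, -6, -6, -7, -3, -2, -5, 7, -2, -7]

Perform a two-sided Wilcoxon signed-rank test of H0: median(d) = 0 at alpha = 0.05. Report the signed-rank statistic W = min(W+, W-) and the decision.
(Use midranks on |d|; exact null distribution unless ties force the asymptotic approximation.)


Step 1: Drop any zero differences (none here) and take |d_i|.
|d| = [2, 6, 6, 7, 3, 2, 5, 7, 2, 7]
Step 2: Midrank |d_i| (ties get averaged ranks).
ranks: |2|->2, |6|->6.5, |6|->6.5, |7|->9, |3|->4, |2|->2, |5|->5, |7|->9, |2|->2, |7|->9
Step 3: Attach original signs; sum ranks with positive sign and with negative sign.
W+ = 2 + 9 = 11
W- = 6.5 + 6.5 + 9 + 4 + 2 + 5 + 2 + 9 = 44
(Check: W+ + W- = 55 should equal n(n+1)/2 = 55.)
Step 4: Test statistic W = min(W+, W-) = 11.
Step 5: Ties in |d|, so use the tie-corrected normal approximation.
        E[W] = n(n+1)/4 = 10*11/4 = 27.5.
        Tie groups: |d|=2 (t=3), |d|=6 (t=2), |d|=7 (t=3); sum(t^3 - t) = 54.
        Var[W] = n(n+1)(2n+1)/24 - sum(t^3-t)/48 = 2310/24 - 54/48 = 95.125.
        z = (W - E[W]) / sqrt(Var[W]) = (11 - 27.5) / 9.7532 = -1.6918.
        Two-sided p = 2*Phi(z) = 0.090693.
Step 6: alpha = 0.05. fail to reject H0.

W+ = 11, W- = 44, W = min = 11, p = 0.090693, fail to reject H0.


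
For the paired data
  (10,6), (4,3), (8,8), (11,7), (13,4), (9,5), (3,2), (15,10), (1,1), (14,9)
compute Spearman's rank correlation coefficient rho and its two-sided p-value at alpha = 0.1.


Step 1: Rank x and y separately (midranks; no ties here).
rank(x): 10->6, 4->3, 8->4, 11->7, 13->8, 9->5, 3->2, 15->10, 1->1, 14->9
rank(y): 6->6, 3->3, 8->8, 7->7, 4->4, 5->5, 2->2, 10->10, 1->1, 9->9
Step 2: d_i = R_x(i) - R_y(i); compute d_i^2.
  (6-6)^2=0, (3-3)^2=0, (4-8)^2=16, (7-7)^2=0, (8-4)^2=16, (5-5)^2=0, (2-2)^2=0, (10-10)^2=0, (1-1)^2=0, (9-9)^2=0
sum(d^2) = 32.
Step 3: rho = 1 - 6*32 / (10*(10^2 - 1)) = 1 - 192/990 = 0.806061.
Step 4: Under H0, t = rho * sqrt((n-2)/(1-rho^2)) = 3.8522 ~ t(8).
Step 5: Two-sided p-value from the t-distribution with 8 df = 0.004862.
Step 6: alpha = 0.1. reject H0.

rho = 0.8061, p = 0.004862, reject H0 at alpha = 0.1.


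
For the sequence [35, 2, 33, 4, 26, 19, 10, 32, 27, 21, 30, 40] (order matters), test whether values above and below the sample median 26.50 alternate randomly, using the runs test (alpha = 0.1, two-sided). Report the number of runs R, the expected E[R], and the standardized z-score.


Step 1: Compute median = 26.50; label A = above, B = below.
Labels in order: ABABBBBAABAA  (n_A = 6, n_B = 6)
Step 2: Count runs R = 7.
Step 3: Under H0 (random ordering), E[R] = 2*n_A*n_B/(n_A+n_B) + 1 = 2*6*6/12 + 1 = 7.0000.
        Var[R] = 2*n_A*n_B*(2*n_A*n_B - n_A - n_B) / ((n_A+n_B)^2 * (n_A+n_B-1)) = 4320/1584 = 2.7273.
        SD[R] = 1.6514.
Step 4: R = E[R], so z = 0 with no continuity correction.
Step 5: Two-sided p-value via normal approximation = 2*(1 - Phi(|z|)) = 1.000000.
Step 6: alpha = 0.1. fail to reject H0.

R = 7, z = 0.0000, p = 1.000000, fail to reject H0.


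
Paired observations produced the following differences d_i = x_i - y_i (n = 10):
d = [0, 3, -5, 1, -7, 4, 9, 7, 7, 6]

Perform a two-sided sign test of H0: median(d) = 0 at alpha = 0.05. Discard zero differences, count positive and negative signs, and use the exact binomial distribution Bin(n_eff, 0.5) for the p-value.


Step 1: Discard zero differences. Original n = 10; n_eff = number of nonzero differences = 9.
Nonzero differences (with sign): +3, -5, +1, -7, +4, +9, +7, +7, +6
Step 2: Count signs: positive = 7, negative = 2.
Step 3: Under H0: P(positive) = 0.5, so the number of positives S ~ Bin(9, 0.5).
Step 4: Two-sided exact p-value = sum of Bin(9,0.5) probabilities at or below the observed probability = 0.179688.
Step 5: alpha = 0.05. fail to reject H0.

n_eff = 9, pos = 7, neg = 2, p = 0.179688, fail to reject H0.


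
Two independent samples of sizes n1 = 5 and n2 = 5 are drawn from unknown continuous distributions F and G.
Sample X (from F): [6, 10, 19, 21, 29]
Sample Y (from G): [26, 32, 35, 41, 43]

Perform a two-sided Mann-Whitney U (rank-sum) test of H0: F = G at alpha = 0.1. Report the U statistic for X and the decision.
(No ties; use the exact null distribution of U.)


Step 1: Combine and sort all 10 observations; assign midranks.
sorted (value, group): (6,X), (10,X), (19,X), (21,X), (26,Y), (29,X), (32,Y), (35,Y), (41,Y), (43,Y)
ranks: 6->1, 10->2, 19->3, 21->4, 26->5, 29->6, 32->7, 35->8, 41->9, 43->10
Step 2: Rank sum for X: R1 = 1 + 2 + 3 + 4 + 6 = 16.
Step 3: U_X = R1 - n1(n1+1)/2 = 16 - 5*6/2 = 16 - 15 = 1.
       U_Y = n1*n2 - U_X = 25 - 1 = 24.
Step 4: No ties, so the exact null distribution of U (based on enumerating the C(10,5) = 252 equally likely rank assignments) gives the two-sided p-value.
Step 5: p-value = 0.015873; compare to alpha = 0.1. reject H0.

U_X = 1, p = 0.015873, reject H0 at alpha = 0.1.


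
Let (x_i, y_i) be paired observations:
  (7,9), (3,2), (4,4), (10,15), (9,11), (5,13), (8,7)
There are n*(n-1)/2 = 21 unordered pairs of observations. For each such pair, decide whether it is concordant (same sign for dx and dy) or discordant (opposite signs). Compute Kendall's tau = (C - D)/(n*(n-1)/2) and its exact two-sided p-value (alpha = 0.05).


Step 1: Enumerate the 21 unordered pairs (i,j) with i<j and classify each by sign(x_j-x_i) * sign(y_j-y_i).
  (1,2):dx=-4,dy=-7->C; (1,3):dx=-3,dy=-5->C; (1,4):dx=+3,dy=+6->C; (1,5):dx=+2,dy=+2->C
  (1,6):dx=-2,dy=+4->D; (1,7):dx=+1,dy=-2->D; (2,3):dx=+1,dy=+2->C; (2,4):dx=+7,dy=+13->C
  (2,5):dx=+6,dy=+9->C; (2,6):dx=+2,dy=+11->C; (2,7):dx=+5,dy=+5->C; (3,4):dx=+6,dy=+11->C
  (3,5):dx=+5,dy=+7->C; (3,6):dx=+1,dy=+9->C; (3,7):dx=+4,dy=+3->C; (4,5):dx=-1,dy=-4->C
  (4,6):dx=-5,dy=-2->C; (4,7):dx=-2,dy=-8->C; (5,6):dx=-4,dy=+2->D; (5,7):dx=-1,dy=-4->C
  (6,7):dx=+3,dy=-6->D
Step 2: C = 17, D = 4, total pairs = 21.
Step 3: tau = (C - D)/(n(n-1)/2) = (17 - 4)/21 = 0.619048.
Step 4: Exact two-sided p-value (enumerate n! = 5040 permutations of y under H0): p = 0.069048.
Step 5: alpha = 0.05. fail to reject H0.

tau_b = 0.6190 (C=17, D=4), p = 0.069048, fail to reject H0.


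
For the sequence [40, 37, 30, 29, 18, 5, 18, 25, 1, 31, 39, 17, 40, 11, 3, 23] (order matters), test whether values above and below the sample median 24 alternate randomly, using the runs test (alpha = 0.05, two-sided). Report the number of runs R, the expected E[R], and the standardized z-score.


Step 1: Compute median = 24; label A = above, B = below.
Labels in order: AAAABBBABAABABBB  (n_A = 8, n_B = 8)
Step 2: Count runs R = 8.
Step 3: Under H0 (random ordering), E[R] = 2*n_A*n_B/(n_A+n_B) + 1 = 2*8*8/16 + 1 = 9.0000.
        Var[R] = 2*n_A*n_B*(2*n_A*n_B - n_A - n_B) / ((n_A+n_B)^2 * (n_A+n_B-1)) = 14336/3840 = 3.7333.
        SD[R] = 1.9322.
Step 4: Continuity-corrected z = (R + 0.5 - E[R]) / SD[R] = (8 + 0.5 - 9.0000) / 1.9322 = -0.2588.
Step 5: Two-sided p-value via normal approximation = 2*(1 - Phi(|z|)) = 0.795809.
Step 6: alpha = 0.05. fail to reject H0.

R = 8, z = -0.2588, p = 0.795809, fail to reject H0.


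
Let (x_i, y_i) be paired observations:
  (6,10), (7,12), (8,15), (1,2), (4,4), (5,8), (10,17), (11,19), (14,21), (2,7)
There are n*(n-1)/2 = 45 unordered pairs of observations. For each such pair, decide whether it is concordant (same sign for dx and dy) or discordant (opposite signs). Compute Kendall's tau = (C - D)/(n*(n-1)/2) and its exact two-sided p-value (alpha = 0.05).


Step 1: Enumerate the 45 unordered pairs (i,j) with i<j and classify each by sign(x_j-x_i) * sign(y_j-y_i).
  (1,2):dx=+1,dy=+2->C; (1,3):dx=+2,dy=+5->C; (1,4):dx=-5,dy=-8->C; (1,5):dx=-2,dy=-6->C
  (1,6):dx=-1,dy=-2->C; (1,7):dx=+4,dy=+7->C; (1,8):dx=+5,dy=+9->C; (1,9):dx=+8,dy=+11->C
  (1,10):dx=-4,dy=-3->C; (2,3):dx=+1,dy=+3->C; (2,4):dx=-6,dy=-10->C; (2,5):dx=-3,dy=-8->C
  (2,6):dx=-2,dy=-4->C; (2,7):dx=+3,dy=+5->C; (2,8):dx=+4,dy=+7->C; (2,9):dx=+7,dy=+9->C
  (2,10):dx=-5,dy=-5->C; (3,4):dx=-7,dy=-13->C; (3,5):dx=-4,dy=-11->C; (3,6):dx=-3,dy=-7->C
  (3,7):dx=+2,dy=+2->C; (3,8):dx=+3,dy=+4->C; (3,9):dx=+6,dy=+6->C; (3,10):dx=-6,dy=-8->C
  (4,5):dx=+3,dy=+2->C; (4,6):dx=+4,dy=+6->C; (4,7):dx=+9,dy=+15->C; (4,8):dx=+10,dy=+17->C
  (4,9):dx=+13,dy=+19->C; (4,10):dx=+1,dy=+5->C; (5,6):dx=+1,dy=+4->C; (5,7):dx=+6,dy=+13->C
  (5,8):dx=+7,dy=+15->C; (5,9):dx=+10,dy=+17->C; (5,10):dx=-2,dy=+3->D; (6,7):dx=+5,dy=+9->C
  (6,8):dx=+6,dy=+11->C; (6,9):dx=+9,dy=+13->C; (6,10):dx=-3,dy=-1->C; (7,8):dx=+1,dy=+2->C
  (7,9):dx=+4,dy=+4->C; (7,10):dx=-8,dy=-10->C; (8,9):dx=+3,dy=+2->C; (8,10):dx=-9,dy=-12->C
  (9,10):dx=-12,dy=-14->C
Step 2: C = 44, D = 1, total pairs = 45.
Step 3: tau = (C - D)/(n(n-1)/2) = (44 - 1)/45 = 0.955556.
Step 4: Exact two-sided p-value (enumerate n! = 3628800 permutations of y under H0): p = 0.000006.
Step 5: alpha = 0.05. reject H0.

tau_b = 0.9556 (C=44, D=1), p = 0.000006, reject H0.


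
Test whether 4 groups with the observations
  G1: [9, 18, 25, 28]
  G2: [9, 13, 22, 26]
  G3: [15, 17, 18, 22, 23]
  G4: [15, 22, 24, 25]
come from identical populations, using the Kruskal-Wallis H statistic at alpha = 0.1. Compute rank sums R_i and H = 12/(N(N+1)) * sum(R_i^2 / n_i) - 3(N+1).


Step 1: Combine all N = 17 observations and assign midranks.
sorted (value, group, rank): (9,G1,1.5), (9,G2,1.5), (13,G2,3), (15,G3,4.5), (15,G4,4.5), (17,G3,6), (18,G1,7.5), (18,G3,7.5), (22,G2,10), (22,G3,10), (22,G4,10), (23,G3,12), (24,G4,13), (25,G1,14.5), (25,G4,14.5), (26,G2,16), (28,G1,17)
Step 2: Sum ranks within each group.
R_1 = 40.5 (n_1 = 4)
R_2 = 30.5 (n_2 = 4)
R_3 = 40 (n_3 = 5)
R_4 = 42 (n_4 = 4)
Step 3: H = 12/(N(N+1)) * sum(R_i^2/n_i) - 3(N+1)
     = 12/(17*18) * (40.5^2/4 + 30.5^2/4 + 40^2/5 + 42^2/4) - 3*18
     = 0.039216 * 1403.62 - 54
     = 1.044118.
Step 4: Ties present; correction factor C = 1 - 48/(17^3 - 17) = 0.990196. Corrected H = 1.044118 / 0.990196 = 1.054455.
Step 5: Under H0, H ~ chi^2(3); p-value = 0.788079.
Step 6: alpha = 0.1. fail to reject H0.

H = 1.0545, df = 3, p = 0.788079, fail to reject H0.


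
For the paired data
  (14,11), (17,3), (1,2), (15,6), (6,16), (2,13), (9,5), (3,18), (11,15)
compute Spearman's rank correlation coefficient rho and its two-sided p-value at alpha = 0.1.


Step 1: Rank x and y separately (midranks; no ties here).
rank(x): 14->7, 17->9, 1->1, 15->8, 6->4, 2->2, 9->5, 3->3, 11->6
rank(y): 11->5, 3->2, 2->1, 6->4, 16->8, 13->6, 5->3, 18->9, 15->7
Step 2: d_i = R_x(i) - R_y(i); compute d_i^2.
  (7-5)^2=4, (9-2)^2=49, (1-1)^2=0, (8-4)^2=16, (4-8)^2=16, (2-6)^2=16, (5-3)^2=4, (3-9)^2=36, (6-7)^2=1
sum(d^2) = 142.
Step 3: rho = 1 - 6*142 / (9*(9^2 - 1)) = 1 - 852/720 = -0.183333.
Step 4: Under H0, t = rho * sqrt((n-2)/(1-rho^2)) = -0.4934 ~ t(7).
Step 5: Two-sided p-value from the t-distribution with 7 df = 0.636820.
Step 6: alpha = 0.1. fail to reject H0.

rho = -0.1833, p = 0.636820, fail to reject H0 at alpha = 0.1.


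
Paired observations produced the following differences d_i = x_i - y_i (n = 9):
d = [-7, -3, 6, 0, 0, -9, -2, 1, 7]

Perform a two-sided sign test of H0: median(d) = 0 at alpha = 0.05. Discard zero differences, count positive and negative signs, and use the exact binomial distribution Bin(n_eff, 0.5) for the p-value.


Step 1: Discard zero differences. Original n = 9; n_eff = number of nonzero differences = 7.
Nonzero differences (with sign): -7, -3, +6, -9, -2, +1, +7
Step 2: Count signs: positive = 3, negative = 4.
Step 3: Under H0: P(positive) = 0.5, so the number of positives S ~ Bin(7, 0.5).
Step 4: Two-sided exact p-value = sum of Bin(7,0.5) probabilities at or below the observed probability = 1.000000.
Step 5: alpha = 0.05. fail to reject H0.

n_eff = 7, pos = 3, neg = 4, p = 1.000000, fail to reject H0.


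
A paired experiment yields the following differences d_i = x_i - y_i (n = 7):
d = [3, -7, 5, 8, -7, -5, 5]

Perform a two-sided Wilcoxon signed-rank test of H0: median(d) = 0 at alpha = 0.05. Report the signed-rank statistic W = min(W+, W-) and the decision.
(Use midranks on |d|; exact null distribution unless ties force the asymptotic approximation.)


Step 1: Drop any zero differences (none here) and take |d_i|.
|d| = [3, 7, 5, 8, 7, 5, 5]
Step 2: Midrank |d_i| (ties get averaged ranks).
ranks: |3|->1, |7|->5.5, |5|->3, |8|->7, |7|->5.5, |5|->3, |5|->3
Step 3: Attach original signs; sum ranks with positive sign and with negative sign.
W+ = 1 + 3 + 7 + 3 = 14
W- = 5.5 + 5.5 + 3 = 14
(Check: W+ + W- = 28 should equal n(n+1)/2 = 28.)
Step 4: Test statistic W = min(W+, W-) = 14.
Step 5: Ties in |d|, so use the tie-corrected normal approximation.
        E[W] = n(n+1)/4 = 7*8/4 = 14.
        Tie groups: |d|=5 (t=3), |d|=7 (t=2); sum(t^3 - t) = 30.
        Var[W] = n(n+1)(2n+1)/24 - sum(t^3-t)/48 = 840/24 - 30/48 = 34.375.
        z = (W - E[W]) / sqrt(Var[W]) = (14 - 14) / 5.8630 = 0.0000.
        Two-sided p = 2*Phi(z) = 1.000000.
Step 6: alpha = 0.05. fail to reject H0.

W+ = 14, W- = 14, W = min = 14, p = 1.000000, fail to reject H0.


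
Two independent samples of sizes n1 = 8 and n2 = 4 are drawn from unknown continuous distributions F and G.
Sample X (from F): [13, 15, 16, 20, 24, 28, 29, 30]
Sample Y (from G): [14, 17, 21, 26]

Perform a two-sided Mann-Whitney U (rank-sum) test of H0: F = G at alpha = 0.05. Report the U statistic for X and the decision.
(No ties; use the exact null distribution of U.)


Step 1: Combine and sort all 12 observations; assign midranks.
sorted (value, group): (13,X), (14,Y), (15,X), (16,X), (17,Y), (20,X), (21,Y), (24,X), (26,Y), (28,X), (29,X), (30,X)
ranks: 13->1, 14->2, 15->3, 16->4, 17->5, 20->6, 21->7, 24->8, 26->9, 28->10, 29->11, 30->12
Step 2: Rank sum for X: R1 = 1 + 3 + 4 + 6 + 8 + 10 + 11 + 12 = 55.
Step 3: U_X = R1 - n1(n1+1)/2 = 55 - 8*9/2 = 55 - 36 = 19.
       U_Y = n1*n2 - U_X = 32 - 19 = 13.
Step 4: No ties, so the exact null distribution of U (based on enumerating the C(12,8) = 495 equally likely rank assignments) gives the two-sided p-value.
Step 5: p-value = 0.682828; compare to alpha = 0.05. fail to reject H0.

U_X = 19, p = 0.682828, fail to reject H0 at alpha = 0.05.


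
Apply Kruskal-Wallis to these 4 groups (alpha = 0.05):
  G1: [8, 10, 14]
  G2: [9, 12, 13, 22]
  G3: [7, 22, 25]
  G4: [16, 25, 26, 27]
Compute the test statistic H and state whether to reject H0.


Step 1: Combine all N = 14 observations and assign midranks.
sorted (value, group, rank): (7,G3,1), (8,G1,2), (9,G2,3), (10,G1,4), (12,G2,5), (13,G2,6), (14,G1,7), (16,G4,8), (22,G2,9.5), (22,G3,9.5), (25,G3,11.5), (25,G4,11.5), (26,G4,13), (27,G4,14)
Step 2: Sum ranks within each group.
R_1 = 13 (n_1 = 3)
R_2 = 23.5 (n_2 = 4)
R_3 = 22 (n_3 = 3)
R_4 = 46.5 (n_4 = 4)
Step 3: H = 12/(N(N+1)) * sum(R_i^2/n_i) - 3(N+1)
     = 12/(14*15) * (13^2/3 + 23.5^2/4 + 22^2/3 + 46.5^2/4) - 3*15
     = 0.057143 * 896.292 - 45
     = 6.216667.
Step 4: Ties present; correction factor C = 1 - 12/(14^3 - 14) = 0.995604. Corrected H = 6.216667 / 0.995604 = 6.244113.
Step 5: Under H0, H ~ chi^2(3); p-value = 0.100319.
Step 6: alpha = 0.05. fail to reject H0.

H = 6.2441, df = 3, p = 0.100319, fail to reject H0.


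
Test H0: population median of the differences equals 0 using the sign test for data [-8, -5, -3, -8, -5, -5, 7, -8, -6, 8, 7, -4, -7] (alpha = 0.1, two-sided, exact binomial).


Step 1: Discard zero differences. Original n = 13; n_eff = number of nonzero differences = 13.
Nonzero differences (with sign): -8, -5, -3, -8, -5, -5, +7, -8, -6, +8, +7, -4, -7
Step 2: Count signs: positive = 3, negative = 10.
Step 3: Under H0: P(positive) = 0.5, so the number of positives S ~ Bin(13, 0.5).
Step 4: Two-sided exact p-value = sum of Bin(13,0.5) probabilities at or below the observed probability = 0.092285.
Step 5: alpha = 0.1. reject H0.

n_eff = 13, pos = 3, neg = 10, p = 0.092285, reject H0.


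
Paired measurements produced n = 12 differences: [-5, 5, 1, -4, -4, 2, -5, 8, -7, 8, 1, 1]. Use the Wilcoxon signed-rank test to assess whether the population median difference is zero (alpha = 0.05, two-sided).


Step 1: Drop any zero differences (none here) and take |d_i|.
|d| = [5, 5, 1, 4, 4, 2, 5, 8, 7, 8, 1, 1]
Step 2: Midrank |d_i| (ties get averaged ranks).
ranks: |5|->8, |5|->8, |1|->2, |4|->5.5, |4|->5.5, |2|->4, |5|->8, |8|->11.5, |7|->10, |8|->11.5, |1|->2, |1|->2
Step 3: Attach original signs; sum ranks with positive sign and with negative sign.
W+ = 8 + 2 + 4 + 11.5 + 11.5 + 2 + 2 = 41
W- = 8 + 5.5 + 5.5 + 8 + 10 = 37
(Check: W+ + W- = 78 should equal n(n+1)/2 = 78.)
Step 4: Test statistic W = min(W+, W-) = 37.
Step 5: Ties in |d|, so use the tie-corrected normal approximation.
        E[W] = n(n+1)/4 = 12*13/4 = 39.
        Tie groups: |d|=1 (t=3), |d|=4 (t=2), |d|=5 (t=3), |d|=8 (t=2); sum(t^3 - t) = 60.
        Var[W] = n(n+1)(2n+1)/24 - sum(t^3-t)/48 = 3900/24 - 60/48 = 161.25.
        z = (W - E[W]) / sqrt(Var[W]) = (37 - 39) / 12.6984 = -0.1575.
        Two-sided p = 2*Phi(z) = 0.874851.
Step 6: alpha = 0.05. fail to reject H0.

W+ = 41, W- = 37, W = min = 37, p = 0.874851, fail to reject H0.


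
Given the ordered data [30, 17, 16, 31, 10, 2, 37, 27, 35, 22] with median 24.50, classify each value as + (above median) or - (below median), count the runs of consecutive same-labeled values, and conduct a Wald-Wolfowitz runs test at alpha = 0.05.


Step 1: Compute median = 24.50; label A = above, B = below.
Labels in order: ABBABBAAAB  (n_A = 5, n_B = 5)
Step 2: Count runs R = 6.
Step 3: Under H0 (random ordering), E[R] = 2*n_A*n_B/(n_A+n_B) + 1 = 2*5*5/10 + 1 = 6.0000.
        Var[R] = 2*n_A*n_B*(2*n_A*n_B - n_A - n_B) / ((n_A+n_B)^2 * (n_A+n_B-1)) = 2000/900 = 2.2222.
        SD[R] = 1.4907.
Step 4: R = E[R], so z = 0 with no continuity correction.
Step 5: Two-sided p-value via normal approximation = 2*(1 - Phi(|z|)) = 1.000000.
Step 6: alpha = 0.05. fail to reject H0.

R = 6, z = 0.0000, p = 1.000000, fail to reject H0.


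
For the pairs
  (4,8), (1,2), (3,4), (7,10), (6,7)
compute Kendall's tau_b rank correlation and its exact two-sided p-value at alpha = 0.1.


Step 1: Enumerate the 10 unordered pairs (i,j) with i<j and classify each by sign(x_j-x_i) * sign(y_j-y_i).
  (1,2):dx=-3,dy=-6->C; (1,3):dx=-1,dy=-4->C; (1,4):dx=+3,dy=+2->C; (1,5):dx=+2,dy=-1->D
  (2,3):dx=+2,dy=+2->C; (2,4):dx=+6,dy=+8->C; (2,5):dx=+5,dy=+5->C; (3,4):dx=+4,dy=+6->C
  (3,5):dx=+3,dy=+3->C; (4,5):dx=-1,dy=-3->C
Step 2: C = 9, D = 1, total pairs = 10.
Step 3: tau = (C - D)/(n(n-1)/2) = (9 - 1)/10 = 0.800000.
Step 4: Exact two-sided p-value (enumerate n! = 120 permutations of y under H0): p = 0.083333.
Step 5: alpha = 0.1. reject H0.

tau_b = 0.8000 (C=9, D=1), p = 0.083333, reject H0.


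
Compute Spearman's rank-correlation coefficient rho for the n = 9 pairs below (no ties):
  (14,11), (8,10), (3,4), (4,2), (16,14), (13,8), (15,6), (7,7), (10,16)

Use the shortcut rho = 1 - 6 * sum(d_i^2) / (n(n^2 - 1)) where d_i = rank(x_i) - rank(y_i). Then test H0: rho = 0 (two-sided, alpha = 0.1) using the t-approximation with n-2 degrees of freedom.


Step 1: Rank x and y separately (midranks; no ties here).
rank(x): 14->7, 8->4, 3->1, 4->2, 16->9, 13->6, 15->8, 7->3, 10->5
rank(y): 11->7, 10->6, 4->2, 2->1, 14->8, 8->5, 6->3, 7->4, 16->9
Step 2: d_i = R_x(i) - R_y(i); compute d_i^2.
  (7-7)^2=0, (4-6)^2=4, (1-2)^2=1, (2-1)^2=1, (9-8)^2=1, (6-5)^2=1, (8-3)^2=25, (3-4)^2=1, (5-9)^2=16
sum(d^2) = 50.
Step 3: rho = 1 - 6*50 / (9*(9^2 - 1)) = 1 - 300/720 = 0.583333.
Step 4: Under H0, t = rho * sqrt((n-2)/(1-rho^2)) = 1.9001 ~ t(7).
Step 5: Two-sided p-value from the t-distribution with 7 df = 0.099186.
Step 6: alpha = 0.1. reject H0.

rho = 0.5833, p = 0.099186, reject H0 at alpha = 0.1.


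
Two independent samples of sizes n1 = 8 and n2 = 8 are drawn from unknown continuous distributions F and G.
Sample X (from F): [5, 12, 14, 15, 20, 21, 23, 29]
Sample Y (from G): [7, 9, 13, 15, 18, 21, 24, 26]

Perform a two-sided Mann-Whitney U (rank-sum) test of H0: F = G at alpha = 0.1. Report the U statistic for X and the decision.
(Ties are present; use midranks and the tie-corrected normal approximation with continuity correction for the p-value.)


Step 1: Combine and sort all 16 observations; assign midranks.
sorted (value, group): (5,X), (7,Y), (9,Y), (12,X), (13,Y), (14,X), (15,X), (15,Y), (18,Y), (20,X), (21,X), (21,Y), (23,X), (24,Y), (26,Y), (29,X)
ranks: 5->1, 7->2, 9->3, 12->4, 13->5, 14->6, 15->7.5, 15->7.5, 18->9, 20->10, 21->11.5, 21->11.5, 23->13, 24->14, 26->15, 29->16
Step 2: Rank sum for X: R1 = 1 + 4 + 6 + 7.5 + 10 + 11.5 + 13 + 16 = 69.
Step 3: U_X = R1 - n1(n1+1)/2 = 69 - 8*9/2 = 69 - 36 = 33.
       U_Y = n1*n2 - U_X = 64 - 33 = 31.
Step 4: Ties are present, so use the tie-corrected normal approximation (with continuity correction) for the p-value.
Step 5: p-value = 0.958060; compare to alpha = 0.1. fail to reject H0.

U_X = 33, p = 0.958060, fail to reject H0 at alpha = 0.1.


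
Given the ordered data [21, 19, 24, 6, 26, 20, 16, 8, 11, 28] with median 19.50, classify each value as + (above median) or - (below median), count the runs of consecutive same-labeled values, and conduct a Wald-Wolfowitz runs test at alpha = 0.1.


Step 1: Compute median = 19.50; label A = above, B = below.
Labels in order: ABABAABBBA  (n_A = 5, n_B = 5)
Step 2: Count runs R = 7.
Step 3: Under H0 (random ordering), E[R] = 2*n_A*n_B/(n_A+n_B) + 1 = 2*5*5/10 + 1 = 6.0000.
        Var[R] = 2*n_A*n_B*(2*n_A*n_B - n_A - n_B) / ((n_A+n_B)^2 * (n_A+n_B-1)) = 2000/900 = 2.2222.
        SD[R] = 1.4907.
Step 4: Continuity-corrected z = (R - 0.5 - E[R]) / SD[R] = (7 - 0.5 - 6.0000) / 1.4907 = 0.3354.
Step 5: Two-sided p-value via normal approximation = 2*(1 - Phi(|z|)) = 0.737316.
Step 6: alpha = 0.1. fail to reject H0.

R = 7, z = 0.3354, p = 0.737316, fail to reject H0.


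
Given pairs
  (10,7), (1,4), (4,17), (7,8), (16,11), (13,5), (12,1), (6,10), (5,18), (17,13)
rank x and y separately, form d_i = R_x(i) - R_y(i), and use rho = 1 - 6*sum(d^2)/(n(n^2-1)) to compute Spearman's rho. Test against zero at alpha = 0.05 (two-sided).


Step 1: Rank x and y separately (midranks; no ties here).
rank(x): 10->6, 1->1, 4->2, 7->5, 16->9, 13->8, 12->7, 6->4, 5->3, 17->10
rank(y): 7->4, 4->2, 17->9, 8->5, 11->7, 5->3, 1->1, 10->6, 18->10, 13->8
Step 2: d_i = R_x(i) - R_y(i); compute d_i^2.
  (6-4)^2=4, (1-2)^2=1, (2-9)^2=49, (5-5)^2=0, (9-7)^2=4, (8-3)^2=25, (7-1)^2=36, (4-6)^2=4, (3-10)^2=49, (10-8)^2=4
sum(d^2) = 176.
Step 3: rho = 1 - 6*176 / (10*(10^2 - 1)) = 1 - 1056/990 = -0.066667.
Step 4: Under H0, t = rho * sqrt((n-2)/(1-rho^2)) = -0.1890 ~ t(8).
Step 5: Two-sided p-value from the t-distribution with 8 df = 0.854813.
Step 6: alpha = 0.05. fail to reject H0.

rho = -0.0667, p = 0.854813, fail to reject H0 at alpha = 0.05.


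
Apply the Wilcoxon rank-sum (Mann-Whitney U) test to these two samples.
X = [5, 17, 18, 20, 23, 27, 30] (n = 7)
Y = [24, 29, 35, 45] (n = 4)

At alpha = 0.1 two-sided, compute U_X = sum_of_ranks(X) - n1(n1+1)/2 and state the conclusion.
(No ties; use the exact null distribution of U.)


Step 1: Combine and sort all 11 observations; assign midranks.
sorted (value, group): (5,X), (17,X), (18,X), (20,X), (23,X), (24,Y), (27,X), (29,Y), (30,X), (35,Y), (45,Y)
ranks: 5->1, 17->2, 18->3, 20->4, 23->5, 24->6, 27->7, 29->8, 30->9, 35->10, 45->11
Step 2: Rank sum for X: R1 = 1 + 2 + 3 + 4 + 5 + 7 + 9 = 31.
Step 3: U_X = R1 - n1(n1+1)/2 = 31 - 7*8/2 = 31 - 28 = 3.
       U_Y = n1*n2 - U_X = 28 - 3 = 25.
Step 4: No ties, so the exact null distribution of U (based on enumerating the C(11,7) = 330 equally likely rank assignments) gives the two-sided p-value.
Step 5: p-value = 0.042424; compare to alpha = 0.1. reject H0.

U_X = 3, p = 0.042424, reject H0 at alpha = 0.1.


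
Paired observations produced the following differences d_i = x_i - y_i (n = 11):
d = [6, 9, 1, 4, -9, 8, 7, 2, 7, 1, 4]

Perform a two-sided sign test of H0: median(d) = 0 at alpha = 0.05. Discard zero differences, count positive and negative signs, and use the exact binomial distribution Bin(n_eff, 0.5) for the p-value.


Step 1: Discard zero differences. Original n = 11; n_eff = number of nonzero differences = 11.
Nonzero differences (with sign): +6, +9, +1, +4, -9, +8, +7, +2, +7, +1, +4
Step 2: Count signs: positive = 10, negative = 1.
Step 3: Under H0: P(positive) = 0.5, so the number of positives S ~ Bin(11, 0.5).
Step 4: Two-sided exact p-value = sum of Bin(11,0.5) probabilities at or below the observed probability = 0.011719.
Step 5: alpha = 0.05. reject H0.

n_eff = 11, pos = 10, neg = 1, p = 0.011719, reject H0.


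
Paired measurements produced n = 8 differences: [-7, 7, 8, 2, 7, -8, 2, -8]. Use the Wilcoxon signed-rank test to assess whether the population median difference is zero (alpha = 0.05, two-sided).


Step 1: Drop any zero differences (none here) and take |d_i|.
|d| = [7, 7, 8, 2, 7, 8, 2, 8]
Step 2: Midrank |d_i| (ties get averaged ranks).
ranks: |7|->4, |7|->4, |8|->7, |2|->1.5, |7|->4, |8|->7, |2|->1.5, |8|->7
Step 3: Attach original signs; sum ranks with positive sign and with negative sign.
W+ = 4 + 7 + 1.5 + 4 + 1.5 = 18
W- = 4 + 7 + 7 = 18
(Check: W+ + W- = 36 should equal n(n+1)/2 = 36.)
Step 4: Test statistic W = min(W+, W-) = 18.
Step 5: Ties in |d|, so use the tie-corrected normal approximation.
        E[W] = n(n+1)/4 = 8*9/4 = 18.
        Tie groups: |d|=2 (t=2), |d|=7 (t=3), |d|=8 (t=3); sum(t^3 - t) = 54.
        Var[W] = n(n+1)(2n+1)/24 - sum(t^3-t)/48 = 1224/24 - 54/48 = 49.875.
        z = (W - E[W]) / sqrt(Var[W]) = (18 - 18) / 7.0622 = 0.0000.
        Two-sided p = 2*Phi(z) = 1.000000.
Step 6: alpha = 0.05. fail to reject H0.

W+ = 18, W- = 18, W = min = 18, p = 1.000000, fail to reject H0.


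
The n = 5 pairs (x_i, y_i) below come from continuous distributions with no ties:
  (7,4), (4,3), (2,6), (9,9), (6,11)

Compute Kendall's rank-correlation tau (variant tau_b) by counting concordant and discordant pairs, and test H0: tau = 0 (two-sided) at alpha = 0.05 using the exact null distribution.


Step 1: Enumerate the 10 unordered pairs (i,j) with i<j and classify each by sign(x_j-x_i) * sign(y_j-y_i).
  (1,2):dx=-3,dy=-1->C; (1,3):dx=-5,dy=+2->D; (1,4):dx=+2,dy=+5->C; (1,5):dx=-1,dy=+7->D
  (2,3):dx=-2,dy=+3->D; (2,4):dx=+5,dy=+6->C; (2,5):dx=+2,dy=+8->C; (3,4):dx=+7,dy=+3->C
  (3,5):dx=+4,dy=+5->C; (4,5):dx=-3,dy=+2->D
Step 2: C = 6, D = 4, total pairs = 10.
Step 3: tau = (C - D)/(n(n-1)/2) = (6 - 4)/10 = 0.200000.
Step 4: Exact two-sided p-value (enumerate n! = 120 permutations of y under H0): p = 0.816667.
Step 5: alpha = 0.05. fail to reject H0.

tau_b = 0.2000 (C=6, D=4), p = 0.816667, fail to reject H0.


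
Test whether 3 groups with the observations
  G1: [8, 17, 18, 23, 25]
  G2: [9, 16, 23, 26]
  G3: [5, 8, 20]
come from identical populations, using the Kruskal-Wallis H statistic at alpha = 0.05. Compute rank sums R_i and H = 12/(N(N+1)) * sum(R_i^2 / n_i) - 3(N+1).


Step 1: Combine all N = 12 observations and assign midranks.
sorted (value, group, rank): (5,G3,1), (8,G1,2.5), (8,G3,2.5), (9,G2,4), (16,G2,5), (17,G1,6), (18,G1,7), (20,G3,8), (23,G1,9.5), (23,G2,9.5), (25,G1,11), (26,G2,12)
Step 2: Sum ranks within each group.
R_1 = 36 (n_1 = 5)
R_2 = 30.5 (n_2 = 4)
R_3 = 11.5 (n_3 = 3)
Step 3: H = 12/(N(N+1)) * sum(R_i^2/n_i) - 3(N+1)
     = 12/(12*13) * (36^2/5 + 30.5^2/4 + 11.5^2/3) - 3*13
     = 0.076923 * 535.846 - 39
     = 2.218910.
Step 4: Ties present; correction factor C = 1 - 12/(12^3 - 12) = 0.993007. Corrected H = 2.218910 / 0.993007 = 2.234536.
Step 5: Under H0, H ~ chi^2(2); p-value = 0.327172.
Step 6: alpha = 0.05. fail to reject H0.

H = 2.2345, df = 2, p = 0.327172, fail to reject H0.


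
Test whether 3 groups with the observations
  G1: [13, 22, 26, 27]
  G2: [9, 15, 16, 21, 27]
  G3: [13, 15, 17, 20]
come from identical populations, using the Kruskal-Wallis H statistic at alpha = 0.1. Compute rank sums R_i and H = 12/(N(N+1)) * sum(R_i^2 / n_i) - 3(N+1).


Step 1: Combine all N = 13 observations and assign midranks.
sorted (value, group, rank): (9,G2,1), (13,G1,2.5), (13,G3,2.5), (15,G2,4.5), (15,G3,4.5), (16,G2,6), (17,G3,7), (20,G3,8), (21,G2,9), (22,G1,10), (26,G1,11), (27,G1,12.5), (27,G2,12.5)
Step 2: Sum ranks within each group.
R_1 = 36 (n_1 = 4)
R_2 = 33 (n_2 = 5)
R_3 = 22 (n_3 = 4)
Step 3: H = 12/(N(N+1)) * sum(R_i^2/n_i) - 3(N+1)
     = 12/(13*14) * (36^2/4 + 33^2/5 + 22^2/4) - 3*14
     = 0.065934 * 662.8 - 42
     = 1.701099.
Step 4: Ties present; correction factor C = 1 - 18/(13^3 - 13) = 0.991758. Corrected H = 1.701099 / 0.991758 = 1.715235.
Step 5: Under H0, H ~ chi^2(2); p-value = 0.424171.
Step 6: alpha = 0.1. fail to reject H0.

H = 1.7152, df = 2, p = 0.424171, fail to reject H0.


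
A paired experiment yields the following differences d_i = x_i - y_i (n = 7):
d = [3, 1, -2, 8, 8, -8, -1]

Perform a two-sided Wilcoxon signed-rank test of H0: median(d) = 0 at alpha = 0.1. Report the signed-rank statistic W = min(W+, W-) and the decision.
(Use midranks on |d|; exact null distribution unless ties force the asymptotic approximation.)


Step 1: Drop any zero differences (none here) and take |d_i|.
|d| = [3, 1, 2, 8, 8, 8, 1]
Step 2: Midrank |d_i| (ties get averaged ranks).
ranks: |3|->4, |1|->1.5, |2|->3, |8|->6, |8|->6, |8|->6, |1|->1.5
Step 3: Attach original signs; sum ranks with positive sign and with negative sign.
W+ = 4 + 1.5 + 6 + 6 = 17.5
W- = 3 + 6 + 1.5 = 10.5
(Check: W+ + W- = 28 should equal n(n+1)/2 = 28.)
Step 4: Test statistic W = min(W+, W-) = 10.5.
Step 5: Ties in |d|, so use the tie-corrected normal approximation.
        E[W] = n(n+1)/4 = 7*8/4 = 14.
        Tie groups: |d|=1 (t=2), |d|=8 (t=3); sum(t^3 - t) = 30.
        Var[W] = n(n+1)(2n+1)/24 - sum(t^3-t)/48 = 840/24 - 30/48 = 34.375.
        z = (W - E[W]) / sqrt(Var[W]) = (10.5 - 14) / 5.8630 = -0.5970.
        Two-sided p = 2*Phi(z) = 0.550533.
Step 6: alpha = 0.1. fail to reject H0.

W+ = 17.5, W- = 10.5, W = min = 10.5, p = 0.550533, fail to reject H0.


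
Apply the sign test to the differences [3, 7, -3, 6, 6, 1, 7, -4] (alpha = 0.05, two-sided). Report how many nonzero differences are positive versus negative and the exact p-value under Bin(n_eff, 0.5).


Step 1: Discard zero differences. Original n = 8; n_eff = number of nonzero differences = 8.
Nonzero differences (with sign): +3, +7, -3, +6, +6, +1, +7, -4
Step 2: Count signs: positive = 6, negative = 2.
Step 3: Under H0: P(positive) = 0.5, so the number of positives S ~ Bin(8, 0.5).
Step 4: Two-sided exact p-value = sum of Bin(8,0.5) probabilities at or below the observed probability = 0.289062.
Step 5: alpha = 0.05. fail to reject H0.

n_eff = 8, pos = 6, neg = 2, p = 0.289062, fail to reject H0.


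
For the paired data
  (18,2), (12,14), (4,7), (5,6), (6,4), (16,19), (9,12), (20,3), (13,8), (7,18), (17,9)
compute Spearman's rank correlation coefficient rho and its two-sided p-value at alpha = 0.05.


Step 1: Rank x and y separately (midranks; no ties here).
rank(x): 18->10, 12->6, 4->1, 5->2, 6->3, 16->8, 9->5, 20->11, 13->7, 7->4, 17->9
rank(y): 2->1, 14->9, 7->5, 6->4, 4->3, 19->11, 12->8, 3->2, 8->6, 18->10, 9->7
Step 2: d_i = R_x(i) - R_y(i); compute d_i^2.
  (10-1)^2=81, (6-9)^2=9, (1-5)^2=16, (2-4)^2=4, (3-3)^2=0, (8-11)^2=9, (5-8)^2=9, (11-2)^2=81, (7-6)^2=1, (4-10)^2=36, (9-7)^2=4
sum(d^2) = 250.
Step 3: rho = 1 - 6*250 / (11*(11^2 - 1)) = 1 - 1500/1320 = -0.136364.
Step 4: Under H0, t = rho * sqrt((n-2)/(1-rho^2)) = -0.4129 ~ t(9).
Step 5: Two-sided p-value from the t-distribution with 9 df = 0.689309.
Step 6: alpha = 0.05. fail to reject H0.

rho = -0.1364, p = 0.689309, fail to reject H0 at alpha = 0.05.


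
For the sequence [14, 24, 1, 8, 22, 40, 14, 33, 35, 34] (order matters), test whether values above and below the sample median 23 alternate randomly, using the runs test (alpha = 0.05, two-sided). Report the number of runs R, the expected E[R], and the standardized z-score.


Step 1: Compute median = 23; label A = above, B = below.
Labels in order: BABBBABAAA  (n_A = 5, n_B = 5)
Step 2: Count runs R = 6.
Step 3: Under H0 (random ordering), E[R] = 2*n_A*n_B/(n_A+n_B) + 1 = 2*5*5/10 + 1 = 6.0000.
        Var[R] = 2*n_A*n_B*(2*n_A*n_B - n_A - n_B) / ((n_A+n_B)^2 * (n_A+n_B-1)) = 2000/900 = 2.2222.
        SD[R] = 1.4907.
Step 4: R = E[R], so z = 0 with no continuity correction.
Step 5: Two-sided p-value via normal approximation = 2*(1 - Phi(|z|)) = 1.000000.
Step 6: alpha = 0.05. fail to reject H0.

R = 6, z = 0.0000, p = 1.000000, fail to reject H0.


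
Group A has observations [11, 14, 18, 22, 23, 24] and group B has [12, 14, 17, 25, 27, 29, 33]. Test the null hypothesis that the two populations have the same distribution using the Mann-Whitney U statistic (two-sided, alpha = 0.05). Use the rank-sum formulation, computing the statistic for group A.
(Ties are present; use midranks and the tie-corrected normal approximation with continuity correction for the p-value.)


Step 1: Combine and sort all 13 observations; assign midranks.
sorted (value, group): (11,X), (12,Y), (14,X), (14,Y), (17,Y), (18,X), (22,X), (23,X), (24,X), (25,Y), (27,Y), (29,Y), (33,Y)
ranks: 11->1, 12->2, 14->3.5, 14->3.5, 17->5, 18->6, 22->7, 23->8, 24->9, 25->10, 27->11, 29->12, 33->13
Step 2: Rank sum for X: R1 = 1 + 3.5 + 6 + 7 + 8 + 9 = 34.5.
Step 3: U_X = R1 - n1(n1+1)/2 = 34.5 - 6*7/2 = 34.5 - 21 = 13.5.
       U_Y = n1*n2 - U_X = 42 - 13.5 = 28.5.
Step 4: Ties are present, so use the tie-corrected normal approximation (with continuity correction) for the p-value.
Step 5: p-value = 0.316645; compare to alpha = 0.05. fail to reject H0.

U_X = 13.5, p = 0.316645, fail to reject H0 at alpha = 0.05.


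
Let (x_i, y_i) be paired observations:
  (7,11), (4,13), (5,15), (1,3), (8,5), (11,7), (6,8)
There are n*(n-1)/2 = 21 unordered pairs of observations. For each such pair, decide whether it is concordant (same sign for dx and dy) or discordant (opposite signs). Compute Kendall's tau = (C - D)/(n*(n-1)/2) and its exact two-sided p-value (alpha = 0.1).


Step 1: Enumerate the 21 unordered pairs (i,j) with i<j and classify each by sign(x_j-x_i) * sign(y_j-y_i).
  (1,2):dx=-3,dy=+2->D; (1,3):dx=-2,dy=+4->D; (1,4):dx=-6,dy=-8->C; (1,5):dx=+1,dy=-6->D
  (1,6):dx=+4,dy=-4->D; (1,7):dx=-1,dy=-3->C; (2,3):dx=+1,dy=+2->C; (2,4):dx=-3,dy=-10->C
  (2,5):dx=+4,dy=-8->D; (2,6):dx=+7,dy=-6->D; (2,7):dx=+2,dy=-5->D; (3,4):dx=-4,dy=-12->C
  (3,5):dx=+3,dy=-10->D; (3,6):dx=+6,dy=-8->D; (3,7):dx=+1,dy=-7->D; (4,5):dx=+7,dy=+2->C
  (4,6):dx=+10,dy=+4->C; (4,7):dx=+5,dy=+5->C; (5,6):dx=+3,dy=+2->C; (5,7):dx=-2,dy=+3->D
  (6,7):dx=-5,dy=+1->D
Step 2: C = 9, D = 12, total pairs = 21.
Step 3: tau = (C - D)/(n(n-1)/2) = (9 - 12)/21 = -0.142857.
Step 4: Exact two-sided p-value (enumerate n! = 5040 permutations of y under H0): p = 0.772619.
Step 5: alpha = 0.1. fail to reject H0.

tau_b = -0.1429 (C=9, D=12), p = 0.772619, fail to reject H0.
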